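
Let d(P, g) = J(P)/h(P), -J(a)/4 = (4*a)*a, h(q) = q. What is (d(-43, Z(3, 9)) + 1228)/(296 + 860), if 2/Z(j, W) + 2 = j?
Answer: 479/289 ≈ 1.6574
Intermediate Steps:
Z(j, W) = 2/(-2 + j)
J(a) = -16*a**2 (J(a) = -4*4*a*a = -16*a**2)
d(P, g) = -16*P (d(P, g) = (-16*P**2)/P = -16*P)
(d(-43, Z(3, 9)) + 1228)/(296 + 860) = (-16*(-43) + 1228)/(296 + 860) = (688 + 1228)/1156 = 1916*(1/1156) = 479/289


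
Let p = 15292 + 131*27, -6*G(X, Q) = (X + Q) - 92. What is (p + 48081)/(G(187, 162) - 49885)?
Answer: -401460/299567 ≈ -1.3401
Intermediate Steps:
G(X, Q) = 46/3 - Q/6 - X/6 (G(X, Q) = -((X + Q) - 92)/6 = -((Q + X) - 92)/6 = -(-92 + Q + X)/6 = 46/3 - Q/6 - X/6)
p = 18829 (p = 15292 + 3537 = 18829)
(p + 48081)/(G(187, 162) - 49885) = (18829 + 48081)/((46/3 - ⅙*162 - ⅙*187) - 49885) = 66910/((46/3 - 27 - 187/6) - 49885) = 66910/(-257/6 - 49885) = 66910/(-299567/6) = 66910*(-6/299567) = -401460/299567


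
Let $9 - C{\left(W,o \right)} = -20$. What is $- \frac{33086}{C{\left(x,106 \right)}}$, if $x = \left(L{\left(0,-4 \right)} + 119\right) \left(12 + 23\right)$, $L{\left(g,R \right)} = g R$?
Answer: $- \frac{33086}{29} \approx -1140.9$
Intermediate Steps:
$L{\left(g,R \right)} = R g$
$x = 4165$ ($x = \left(\left(-4\right) 0 + 119\right) \left(12 + 23\right) = \left(0 + 119\right) 35 = 119 \cdot 35 = 4165$)
$C{\left(W,o \right)} = 29$ ($C{\left(W,o \right)} = 9 - -20 = 9 + 20 = 29$)
$- \frac{33086}{C{\left(x,106 \right)}} = - \frac{33086}{29}$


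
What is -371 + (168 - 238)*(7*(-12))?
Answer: 5509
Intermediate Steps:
-371 + (168 - 238)*(7*(-12)) = -371 - 70*(-84) = -371 + 5880 = 5509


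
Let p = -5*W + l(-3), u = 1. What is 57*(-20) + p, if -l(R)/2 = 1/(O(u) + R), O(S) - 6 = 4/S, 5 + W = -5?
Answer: -7632/7 ≈ -1090.3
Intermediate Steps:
W = -10 (W = -5 - 5 = -10)
O(S) = 6 + 4/S
l(R) = -2/(10 + R) (l(R) = -2/((6 + 4/1) + R) = -2/((6 + 4*1) + R) = -2/((6 + 4) + R) = -2/(10 + R))
p = 348/7 (p = -5*(-10) - 2/(10 - 3) = 50 - 2/7 = 348/7 ≈ 49.714)
57*(-20) + p = 57*(-20) + 348/7 = -1140 + 348/7 = -7632/7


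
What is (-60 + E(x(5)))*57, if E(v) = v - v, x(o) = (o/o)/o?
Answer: -3420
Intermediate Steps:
x(o) = 1/o
E(v) = 0
(-60 + E(x(5)))*57 = (-60 + 0)*57 = -60*57 = -3420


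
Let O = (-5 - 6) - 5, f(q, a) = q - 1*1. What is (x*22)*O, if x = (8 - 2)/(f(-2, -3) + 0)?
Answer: 704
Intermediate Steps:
f(q, a) = -1 + q (f(q, a) = q - 1 = -1 + q)
x = -2 (x = (8 - 2)/((-1 - 2) + 0) = 6/(-3 + 0) = 6/(-3) = 6*(-⅓) = -2)
O = -16 (O = -11 - 5 = -16)
(x*22)*O = -2*22*(-16) = -44*(-16) = 704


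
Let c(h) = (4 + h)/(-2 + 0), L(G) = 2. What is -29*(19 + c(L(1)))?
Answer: -464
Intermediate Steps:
c(h) = -2 - h/2 (c(h) = (4 + h)/(-2) = (4 + h)*(-1/2) = -2 - h/2)
-29*(19 + c(L(1))) = -29*(19 + (-2 - 1/2*2)) = -29*(19 + (-2 - 1)) = -29*(19 - 3) = -29*16 = -464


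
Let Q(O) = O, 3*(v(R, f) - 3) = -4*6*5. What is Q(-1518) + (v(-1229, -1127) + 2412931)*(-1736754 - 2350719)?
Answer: -9862639078380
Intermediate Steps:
v(R, f) = -37 (v(R, f) = 3 + (-4*6*5)/3 = 3 + (-24*5)/3 = 3 + (⅓)*(-120) = 3 - 40 = -37)
Q(-1518) + (v(-1229, -1127) + 2412931)*(-1736754 - 2350719) = -1518 + (-37 + 2412931)*(-1736754 - 2350719) = -1518 + 2412894*(-4087473) = -1518 - 9862639076862 = -9862639078380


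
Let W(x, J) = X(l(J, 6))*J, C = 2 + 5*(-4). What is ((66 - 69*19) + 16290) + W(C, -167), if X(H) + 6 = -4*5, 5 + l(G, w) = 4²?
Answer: 19387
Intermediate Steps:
l(G, w) = 11 (l(G, w) = -5 + 4² = -5 + 16 = 11)
X(H) = -26 (X(H) = -6 - 4*5 = -6 - 20 = -26)
C = -18 (C = 2 - 20 = -18)
W(x, J) = -26*J
((66 - 69*19) + 16290) + W(C, -167) = ((66 - 69*19) + 16290) - 26*(-167) = ((66 - 1311) + 16290) + 4342 = (-1245 + 16290) + 4342 = 15045 + 4342 = 19387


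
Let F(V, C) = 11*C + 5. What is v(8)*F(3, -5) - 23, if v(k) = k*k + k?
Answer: -3623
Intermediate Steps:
F(V, C) = 5 + 11*C
v(k) = k + k**2 (v(k) = k**2 + k = k + k**2)
v(8)*F(3, -5) - 23 = (8*(1 + 8))*(5 + 11*(-5)) - 23 = (8*9)*(5 - 55) - 23 = 72*(-50) - 23 = -3600 - 23 = -3623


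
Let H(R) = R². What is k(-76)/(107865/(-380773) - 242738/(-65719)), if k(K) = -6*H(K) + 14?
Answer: -866882128103254/85339296539 ≈ -10158.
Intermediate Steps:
k(K) = 14 - 6*K² (k(K) = -6*K² + 14 = 14 - 6*K²)
k(-76)/(107865/(-380773) - 242738/(-65719)) = (14 - 6*(-76)²)/(107865/(-380773) - 242738/(-65719)) = (14 - 6*5776)/(107865*(-1/380773) - 242738*(-1/65719)) = (14 - 34656)/(-107865/380773 + 242738/65719) = -34642/85339296539/25024020787 = -34642*25024020787/85339296539 = -866882128103254/85339296539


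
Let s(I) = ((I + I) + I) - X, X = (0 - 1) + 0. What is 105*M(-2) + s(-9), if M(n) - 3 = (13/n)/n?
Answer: 2521/4 ≈ 630.25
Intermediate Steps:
M(n) = 3 + 13/n**2 (M(n) = 3 + (13/n)/n = 3 + 13/n**2)
X = -1 (X = -1 + 0 = -1)
s(I) = 1 + 3*I (s(I) = ((I + I) + I) - 1*(-1) = (2*I + I) + 1 = 3*I + 1 = 1 + 3*I)
105*M(-2) + s(-9) = 105*(3 + 13/(-2)**2) + (1 + 3*(-9)) = 105*(3 + 13*(1/4)) + (1 - 27) = 105*(3 + 13/4) - 26 = 105*(25/4) - 26 = 2625/4 - 26 = 2521/4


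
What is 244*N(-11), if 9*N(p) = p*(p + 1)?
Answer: 26840/9 ≈ 2982.2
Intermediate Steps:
N(p) = p*(1 + p)/9 (N(p) = (p*(p + 1))/9 = (p*(1 + p))/9 = p*(1 + p)/9)
244*N(-11) = 244*((⅑)*(-11)*(1 - 11)) = 244*((⅑)*(-11)*(-10)) = 244*(110/9) = 26840/9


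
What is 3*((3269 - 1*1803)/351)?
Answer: 1466/117 ≈ 12.530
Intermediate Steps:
3*((3269 - 1*1803)/351) = 3*((3269 - 1803)*(1/351)) = 3*(1466*(1/351)) = 3*(1466/351) = 1466/117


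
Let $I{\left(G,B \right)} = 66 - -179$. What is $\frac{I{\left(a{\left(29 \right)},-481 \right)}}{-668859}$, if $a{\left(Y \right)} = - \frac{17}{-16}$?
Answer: $- \frac{245}{668859} \approx -0.0003663$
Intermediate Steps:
$a{\left(Y \right)} = \frac{17}{16}$ ($a{\left(Y \right)} = \left(-17\right) \left(- \frac{1}{16}\right) = \frac{17}{16}$)
$I{\left(G,B \right)} = 245$ ($I{\left(G,B \right)} = 66 + 179 = 245$)
$\frac{I{\left(a{\left(29 \right)},-481 \right)}}{-668859} = \frac{245}{-668859} = 245 \left(- \frac{1}{668859}\right) = - \frac{245}{668859}$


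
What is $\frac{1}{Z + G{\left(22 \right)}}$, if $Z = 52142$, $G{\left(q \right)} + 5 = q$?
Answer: $\frac{1}{52159} \approx 1.9172 \cdot 10^{-5}$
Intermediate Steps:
$G{\left(q \right)} = -5 + q$
$\frac{1}{Z + G{\left(22 \right)}} = \frac{1}{52142 + \left(-5 + 22\right)} = \frac{1}{52142 + 17} = \frac{1}{52159}$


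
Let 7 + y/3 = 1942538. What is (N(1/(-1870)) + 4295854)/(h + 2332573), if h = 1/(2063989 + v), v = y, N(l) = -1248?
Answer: 33891235406692/18407691100487 ≈ 1.8411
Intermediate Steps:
y = 5827593 (y = -21 + 3*1942538 = -21 + 5827614 = 5827593)
v = 5827593
h = 1/7891582 (h = 1/(2063989 + 5827593) = 1/7891582 ≈ 1.2672e-7)
(N(1/(-1870)) + 4295854)/(h + 2332573) = (-1248 + 4295854)/(1/7891582 + 2332573) = 4294606/(18407691100487/7891582) = 4294606*(7891582/18407691100487) = 33891235406692/18407691100487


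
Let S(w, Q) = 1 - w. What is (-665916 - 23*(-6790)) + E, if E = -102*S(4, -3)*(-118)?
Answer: -545854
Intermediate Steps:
E = -36108 (E = -102*(1 - 1*4)*(-118) = -102*(1 - 4)*(-118) = -102*(-3)*(-118) = 306*(-118) = -36108)
(-665916 - 23*(-6790)) + E = (-665916 - 23*(-6790)) - 36108 = (-665916 + 156170) - 36108 = -509746 - 36108 = -545854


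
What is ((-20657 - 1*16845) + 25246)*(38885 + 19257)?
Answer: -712588352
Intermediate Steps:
((-20657 - 1*16845) + 25246)*(38885 + 19257) = ((-20657 - 16845) + 25246)*58142 = (-37502 + 25246)*58142 = -12256*58142 = -712588352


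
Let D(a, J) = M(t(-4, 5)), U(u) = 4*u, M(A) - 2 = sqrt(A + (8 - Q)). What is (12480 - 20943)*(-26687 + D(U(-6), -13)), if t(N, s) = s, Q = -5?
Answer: 225835155 - 25389*sqrt(2) ≈ 2.2580e+8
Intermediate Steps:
M(A) = 2 + sqrt(13 + A) (M(A) = 2 + sqrt(A + (8 - 1*(-5))) = 2 + sqrt(A + (8 + 5)) = 2 + sqrt(A + 13) = 2 + sqrt(13 + A))
D(a, J) = 2 + 3*sqrt(2) (D(a, J) = 2 + sqrt(13 + 5) = 2 + sqrt(18) = 2 + 3*sqrt(2))
(12480 - 20943)*(-26687 + D(U(-6), -13)) = (12480 - 20943)*(-26687 + (2 + 3*sqrt(2))) = -8463*(-26685 + 3*sqrt(2)) = 225835155 - 25389*sqrt(2)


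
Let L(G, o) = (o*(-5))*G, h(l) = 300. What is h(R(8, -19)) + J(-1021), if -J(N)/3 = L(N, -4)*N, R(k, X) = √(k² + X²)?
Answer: -62546160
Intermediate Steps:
R(k, X) = √(X² + k²)
L(G, o) = -5*G*o (L(G, o) = (-5*o)*G = -5*G*o)
J(N) = -60*N² (J(N) = -3*(-5*N*(-4))*N = -3*20*N*N = -60*N²)
h(R(8, -19)) + J(-1021) = 300 - 60*(-1021)² = 300 - 60*1042441 = 300 - 62546460 = -62546160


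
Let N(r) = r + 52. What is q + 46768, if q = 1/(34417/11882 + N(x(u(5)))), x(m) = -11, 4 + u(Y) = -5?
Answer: 24393218554/521579 ≈ 46768.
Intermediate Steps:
u(Y) = -9 (u(Y) = -4 - 5 = -9)
N(r) = 52 + r
q = 11882/521579 (q = 1/(34417/11882 + (52 - 11)) = 1/(34417*(1/11882) + 41) = 1/(34417/11882 + 41) = 1/(521579/11882) = 11882/521579 ≈ 0.022781)
q + 46768 = 11882/521579 + 46768 = 24393218554/521579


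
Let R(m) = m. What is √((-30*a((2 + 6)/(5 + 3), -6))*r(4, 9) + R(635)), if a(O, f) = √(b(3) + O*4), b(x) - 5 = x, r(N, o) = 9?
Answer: √(635 - 540*√3) ≈ 17.329*I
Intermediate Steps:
b(x) = 5 + x
a(O, f) = √(8 + 4*O) (a(O, f) = √((5 + 3) + O*4) = √(8 + 4*O))
√((-30*a((2 + 6)/(5 + 3), -6))*r(4, 9) + R(635)) = √(-60*√(2 + (2 + 6)/(5 + 3))*9 + 635) = √(-60*√(2 + 8/8)*9 + 635) = √(-60*√(2 + 8*(⅛))*9 + 635) = √(-60*√(2 + 1)*9 + 635) = √(-60*√3*9 + 635) = √(-540*√3 + 635) = √(635 - 540*√3)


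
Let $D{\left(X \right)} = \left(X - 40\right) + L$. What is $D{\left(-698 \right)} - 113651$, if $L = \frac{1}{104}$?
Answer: $- \frac{11896455}{104} \approx -1.1439 \cdot 10^{5}$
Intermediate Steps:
$L = \frac{1}{104} \approx 0.0096154$
$D{\left(X \right)} = - \frac{4159}{104} + X$ ($D{\left(X \right)} = \left(X - 40\right) + \frac{1}{104} = \left(-40 + X\right) + \frac{1}{104} = - \frac{4159}{104} + X$)
$D{\left(-698 \right)} - 113651 = \left(- \frac{4159}{104} - 698\right) - 113651 = - \frac{76751}{104} - 113651 = - \frac{11896455}{104}$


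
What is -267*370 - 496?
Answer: -99286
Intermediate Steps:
-267*370 - 496 = -98790 - 496 = -99286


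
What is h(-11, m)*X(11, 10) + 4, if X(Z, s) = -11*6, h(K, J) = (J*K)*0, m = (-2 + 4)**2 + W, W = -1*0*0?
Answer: 4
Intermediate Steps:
W = 0 (W = 0*0 = 0)
m = 4 (m = (-2 + 4)**2 + 0 = 2**2 + 0 = 4 + 0 = 4)
h(K, J) = 0
X(Z, s) = -66
h(-11, m)*X(11, 10) + 4 = 0*(-66) + 4 = 0 + 4 = 4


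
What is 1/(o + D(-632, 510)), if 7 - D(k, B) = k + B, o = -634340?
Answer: -1/634211 ≈ -1.5768e-6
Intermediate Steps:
D(k, B) = 7 - B - k (D(k, B) = 7 - (k + B) = 7 - (B + k) = 7 + (-B - k) = 7 - B - k)
1/(o + D(-632, 510)) = 1/(-634340 + (7 - 1*510 - 1*(-632))) = 1/(-634340 + (7 - 510 + 632)) = 1/(-634340 + 129) = 1/(-634211) = -1/634211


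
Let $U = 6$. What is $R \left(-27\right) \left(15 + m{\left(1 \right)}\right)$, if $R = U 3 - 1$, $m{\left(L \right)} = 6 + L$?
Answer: $-10098$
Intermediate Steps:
$R = 17$ ($R = 6 \cdot 3 - 1 = 18 - 1 = 17$)
$R \left(-27\right) \left(15 + m{\left(1 \right)}\right) = 17 \left(-27\right) \left(15 + \left(6 + 1\right)\right) = - 459 \left(15 + 7\right) = \left(-459\right) 22 = -10098$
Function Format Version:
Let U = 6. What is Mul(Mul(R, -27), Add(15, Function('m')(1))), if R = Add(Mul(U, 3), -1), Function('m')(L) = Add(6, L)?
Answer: -10098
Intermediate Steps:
R = 17 (R = Add(Mul(6, 3), -1) = Add(18, -1) = 17)
Mul(Mul(R, -27), Add(15, Function('m')(1))) = Mul(Mul(17, -27), Add(15, Add(6, 1))) = Mul(-459, Add(15, 7)) = Mul(-459, 22) = -10098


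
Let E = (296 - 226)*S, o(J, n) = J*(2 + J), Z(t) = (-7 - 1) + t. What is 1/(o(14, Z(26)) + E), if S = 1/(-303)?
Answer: 303/67802 ≈ 0.0044689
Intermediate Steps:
Z(t) = -8 + t
S = -1/303 ≈ -0.0033003
E = -70/303 (E = (296 - 226)*(-1/303) = 70*(-1/303) = -70/303 ≈ -0.23102)
1/(o(14, Z(26)) + E) = 1/(14*(2 + 14) - 70/303) = 1/(14*16 - 70/303) = 1/(224 - 70/303) = 1/(67802/303) = 303/67802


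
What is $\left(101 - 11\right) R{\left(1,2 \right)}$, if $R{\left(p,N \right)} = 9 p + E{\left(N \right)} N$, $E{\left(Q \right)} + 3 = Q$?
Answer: $630$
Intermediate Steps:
$E{\left(Q \right)} = -3 + Q$
$R{\left(p,N \right)} = 9 p + N \left(-3 + N\right)$ ($R{\left(p,N \right)} = 9 p + \left(-3 + N\right) N = 9 p + N \left(-3 + N\right)$)
$\left(101 - 11\right) R{\left(1,2 \right)} = \left(101 - 11\right) \left(9 \cdot 1 + 2 \left(-3 + 2\right)\right) = \left(101 - 11\right) \left(9 + 2 \left(-1\right)\right) = 90 \left(9 - 2\right) = 90 \cdot 7 = 630$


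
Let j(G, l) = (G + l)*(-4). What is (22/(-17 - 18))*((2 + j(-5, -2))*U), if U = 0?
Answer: 0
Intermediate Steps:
j(G, l) = -4*G - 4*l
(22/(-17 - 18))*((2 + j(-5, -2))*U) = (22/(-17 - 18))*((2 + (-4*(-5) - 4*(-2)))*0) = (22/(-35))*((2 + (20 + 8))*0) = (22*(-1/35))*((2 + 28)*0) = -132*0/7 = -22/35*0 = 0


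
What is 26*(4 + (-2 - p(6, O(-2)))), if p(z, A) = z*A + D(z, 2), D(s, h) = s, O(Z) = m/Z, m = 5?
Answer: 286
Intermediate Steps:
O(Z) = 5/Z
p(z, A) = z + A*z (p(z, A) = z*A + z = A*z + z = z + A*z)
26*(4 + (-2 - p(6, O(-2)))) = 26*(4 + (-2 - 6*(1 + 5/(-2)))) = 26*(4 + (-2 - 6*(1 + 5*(-1/2)))) = 26*(4 + (-2 - 6*(1 - 5/2))) = 26*(4 + (-2 - 6*(-3)/2)) = 26*(4 + (-2 - 1*(-9))) = 26*(4 + (-2 + 9)) = 26*(4 + 7) = 26*11 = 286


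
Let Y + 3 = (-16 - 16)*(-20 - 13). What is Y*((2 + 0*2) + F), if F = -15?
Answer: -13689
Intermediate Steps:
Y = 1053 (Y = -3 + (-16 - 16)*(-20 - 13) = -3 - 32*(-33) = -3 + 1056 = 1053)
Y*((2 + 0*2) + F) = 1053*((2 + 0*2) - 15) = 1053*((2 + 0) - 15) = 1053*(2 - 15) = 1053*(-13) = -13689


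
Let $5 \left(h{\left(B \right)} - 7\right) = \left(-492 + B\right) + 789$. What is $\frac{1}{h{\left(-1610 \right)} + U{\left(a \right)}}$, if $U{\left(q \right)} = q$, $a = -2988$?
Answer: $- \frac{5}{16218} \approx -0.0003083$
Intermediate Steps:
$h{\left(B \right)} = \frac{332}{5} + \frac{B}{5}$ ($h{\left(B \right)} = 7 + \frac{\left(-492 + B\right) + 789}{5} = 7 + \frac{297 + B}{5} = 7 + \left(\frac{297}{5} + \frac{B}{5}\right) = \frac{332}{5} + \frac{B}{5}$)
$\frac{1}{h{\left(-1610 \right)} + U{\left(a \right)}} = \frac{1}{\left(\frac{332}{5} + \frac{1}{5} \left(-1610\right)\right) - 2988} = \frac{1}{\left(\frac{332}{5} - 322\right) - 2988} = \frac{1}{- \frac{1278}{5} - 2988} = \frac{1}{- \frac{16218}{5}} = - \frac{5}{16218}$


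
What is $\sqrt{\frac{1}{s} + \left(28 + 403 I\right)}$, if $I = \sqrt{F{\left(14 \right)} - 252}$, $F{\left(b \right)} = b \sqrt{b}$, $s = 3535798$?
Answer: $\frac{\sqrt{350052293446310 + 5038252601212012 i \sqrt{14} \sqrt{18 - \sqrt{14}}}}{3535798} \approx 53.488 + 53.225 i$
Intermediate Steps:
$F{\left(b \right)} = b^{\frac{3}{2}}$
$I = \sqrt{-252 + 14 \sqrt{14}}$ ($I = \sqrt{14^{\frac{3}{2}} - 252} = \sqrt{14 \sqrt{14} - 252} = \sqrt{-252 + 14 \sqrt{14}} \approx 14.129 i$)
$\sqrt{\frac{1}{s} + \left(28 + 403 I\right)} = \sqrt{\frac{1}{3535798} + \left(28 + 403 \sqrt{-252 + 14 \sqrt{14}}\right)} = \sqrt{\frac{99002345}{3535798} + 403 \sqrt{-252 + 14 \sqrt{14}}}$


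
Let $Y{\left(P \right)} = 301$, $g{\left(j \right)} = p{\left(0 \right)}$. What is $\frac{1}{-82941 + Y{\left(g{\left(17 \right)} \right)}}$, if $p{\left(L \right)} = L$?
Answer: $- \frac{1}{82640} \approx -1.2101 \cdot 10^{-5}$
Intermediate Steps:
$g{\left(j \right)} = 0$
$\frac{1}{-82941 + Y{\left(g{\left(17 \right)} \right)}} = \frac{1}{-82941 + 301} = \frac{1}{-82640} = - \frac{1}{82640}$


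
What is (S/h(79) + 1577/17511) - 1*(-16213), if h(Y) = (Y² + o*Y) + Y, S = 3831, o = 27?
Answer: 2399936505901/148020483 ≈ 16214.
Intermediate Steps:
h(Y) = Y² + 28*Y (h(Y) = (Y² + 27*Y) + Y = Y² + 28*Y)
(S/h(79) + 1577/17511) - 1*(-16213) = (3831/((79*(28 + 79))) + 1577/17511) - 1*(-16213) = (3831/((79*107)) + 1577*(1/17511)) + 16213 = (3831/8453 + 1577/17511) + 16213 = 80415022/148020483 + 16213 = 2399936505901/148020483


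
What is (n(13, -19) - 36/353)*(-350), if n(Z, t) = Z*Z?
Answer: -20867350/353 ≈ -59114.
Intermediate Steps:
n(Z, t) = Z²
(n(13, -19) - 36/353)*(-350) = (13² - 36/353)*(-350) = (169 - 36*1/353)*(-350) = (169 - 36/353)*(-350) = (59621/353)*(-350) = -20867350/353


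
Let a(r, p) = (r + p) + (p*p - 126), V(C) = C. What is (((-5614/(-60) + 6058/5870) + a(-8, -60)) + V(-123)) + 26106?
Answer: 519206173/17610 ≈ 29484.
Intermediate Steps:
a(r, p) = -126 + p + r + p² (a(r, p) = (p + r) + (p² - 126) = (p + r) + (-126 + p²) = -126 + p + r + p²)
(((-5614/(-60) + 6058/5870) + a(-8, -60)) + V(-123)) + 26106 = (((-5614/(-60) + 6058/5870) + (-126 - 60 - 8 + (-60)²)) - 123) + 26106 = (((-5614*(-1/60) + 6058*(1/5870)) + (-126 - 60 - 8 + 3600)) - 123) + 26106 = (((2807/30 + 3029/2935) + 3406) - 123) + 26106 = ((1665883/17610 + 3406) - 123) + 26106 = (61645543/17610 - 123) + 26106 = 59479513/17610 + 26106 = 519206173/17610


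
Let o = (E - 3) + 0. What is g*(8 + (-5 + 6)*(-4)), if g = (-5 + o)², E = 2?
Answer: 144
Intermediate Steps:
o = -1 (o = (2 - 3) + 0 = -1 + 0 = -1)
g = 36 (g = (-5 - 1)² = (-6)² = 36)
g*(8 + (-5 + 6)*(-4)) = 36*(8 + (-5 + 6)*(-4)) = 36*(8 + 1*(-4)) = 36*(8 - 4) = 36*4 = 144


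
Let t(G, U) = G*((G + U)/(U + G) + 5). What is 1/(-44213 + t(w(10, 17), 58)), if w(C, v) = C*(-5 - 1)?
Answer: -1/44573 ≈ -2.2435e-5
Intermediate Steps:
w(C, v) = -6*C (w(C, v) = C*(-6) = -6*C)
t(G, U) = 6*G (t(G, U) = G*((G + U)/(G + U) + 5) = G*(1 + 5) = G*6 = 6*G)
1/(-44213 + t(w(10, 17), 58)) = 1/(-44213 + 6*(-6*10)) = 1/(-44213 + 6*(-60)) = 1/(-44213 - 360) = 1/(-44573) = -1/44573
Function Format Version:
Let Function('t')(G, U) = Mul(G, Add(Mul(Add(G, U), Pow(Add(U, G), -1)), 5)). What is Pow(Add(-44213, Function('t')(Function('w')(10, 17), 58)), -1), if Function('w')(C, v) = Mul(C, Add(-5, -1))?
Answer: Rational(-1, 44573) ≈ -2.2435e-5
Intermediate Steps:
Function('w')(C, v) = Mul(-6, C) (Function('w')(C, v) = Mul(C, -6) = Mul(-6, C))
Function('t')(G, U) = Mul(6, G) (Function('t')(G, U) = Mul(G, Add(Mul(Add(G, U), Pow(Add(G, U), -1)), 5)) = Mul(G, Add(1, 5)) = Mul(G, 6) = Mul(6, G))
Pow(Add(-44213, Function('t')(Function('w')(10, 17), 58)), -1) = Pow(Add(-44213, Mul(6, Mul(-6, 10))), -1) = Pow(Add(-44213, Mul(6, -60)), -1) = Pow(Add(-44213, -360), -1) = Pow(-44573, -1) = Rational(-1, 44573)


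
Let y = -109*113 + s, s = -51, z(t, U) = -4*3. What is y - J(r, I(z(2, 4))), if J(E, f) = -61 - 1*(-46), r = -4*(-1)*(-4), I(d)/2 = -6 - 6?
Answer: -12353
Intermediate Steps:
z(t, U) = -12
I(d) = -24 (I(d) = 2*(-6 - 6) = 2*(-12) = -24)
r = -16 (r = 4*(-4) = -16)
J(E, f) = -15 (J(E, f) = -61 + 46 = -15)
y = -12368 (y = -109*113 - 51 = -12317 - 51 = -12368)
y - J(r, I(z(2, 4))) = -12368 - 1*(-15) = -12368 + 15 = -12353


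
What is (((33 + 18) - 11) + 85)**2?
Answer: 15625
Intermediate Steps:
(((33 + 18) - 11) + 85)**2 = ((51 - 11) + 85)**2 = (40 + 85)**2 = 125**2 = 15625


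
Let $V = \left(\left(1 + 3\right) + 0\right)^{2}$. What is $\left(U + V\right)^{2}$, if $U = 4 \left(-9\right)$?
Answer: $400$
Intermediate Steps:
$U = -36$
$V = 16$ ($V = \left(4 + 0\right)^{2} = 4^{2} = 16$)
$\left(U + V\right)^{2} = \left(-36 + 16\right)^{2} = \left(-20\right)^{2} = 400$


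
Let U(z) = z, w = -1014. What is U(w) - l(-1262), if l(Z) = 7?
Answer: -1021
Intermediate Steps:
U(w) - l(-1262) = -1014 - 1*7 = -1014 - 7 = -1021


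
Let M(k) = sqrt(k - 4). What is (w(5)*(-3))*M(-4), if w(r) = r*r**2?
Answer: -750*I*sqrt(2) ≈ -1060.7*I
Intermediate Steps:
M(k) = sqrt(-4 + k)
w(r) = r**3
(w(5)*(-3))*M(-4) = (5**3*(-3))*sqrt(-4 - 4) = (125*(-3))*sqrt(-8) = -750*I*sqrt(2)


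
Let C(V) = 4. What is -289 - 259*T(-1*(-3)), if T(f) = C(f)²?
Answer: -4433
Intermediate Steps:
T(f) = 16 (T(f) = 4² = 16)
-289 - 259*T(-1*(-3)) = -289 - 259*16 = -289 - 4144 = -4433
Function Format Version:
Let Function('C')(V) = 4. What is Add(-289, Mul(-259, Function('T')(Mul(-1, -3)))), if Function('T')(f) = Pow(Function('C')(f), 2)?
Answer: -4433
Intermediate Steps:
Function('T')(f) = 16 (Function('T')(f) = Pow(4, 2) = 16)
Add(-289, Mul(-259, Function('T')(Mul(-1, -3)))) = Add(-289, Mul(-259, 16)) = Add(-289, -4144) = -4433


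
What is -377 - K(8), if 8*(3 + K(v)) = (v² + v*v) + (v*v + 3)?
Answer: -3187/8 ≈ -398.38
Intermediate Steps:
K(v) = -21/8 + 3*v²/8 (K(v) = -3 + ((v² + v*v) + (v*v + 3))/8 = -3 + ((v² + v²) + (v² + 3))/8 = -3 + (2*v² + (3 + v²))/8 = -3 + (3 + 3*v²)/8 = -3 + (3/8 + 3*v²/8) = -21/8 + 3*v²/8)
-377 - K(8) = -377 - (-21/8 + (3/8)*8²) = -377 - (-21/8 + (3/8)*64) = -377 - (-21/8 + 24) = -377 - 1*171/8 = -377 - 171/8 = -3187/8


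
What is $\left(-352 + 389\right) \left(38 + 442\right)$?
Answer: $17760$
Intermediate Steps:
$\left(-352 + 389\right) \left(38 + 442\right) = 37 \cdot 480 = 17760$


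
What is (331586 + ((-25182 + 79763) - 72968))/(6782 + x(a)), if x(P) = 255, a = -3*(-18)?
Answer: 313199/7037 ≈ 44.507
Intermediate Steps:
a = 54
(331586 + ((-25182 + 79763) - 72968))/(6782 + x(a)) = (331586 + ((-25182 + 79763) - 72968))/(6782 + 255) = (331586 + (54581 - 72968))/7037 = (331586 - 18387)*(1/7037) = 313199*(1/7037) = 313199/7037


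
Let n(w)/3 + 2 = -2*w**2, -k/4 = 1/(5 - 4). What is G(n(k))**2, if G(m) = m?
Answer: 10404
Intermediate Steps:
k = -4 (k = -4/(5 - 4) = -4/1 = -4*1 = -4)
n(w) = -6 - 6*w**2 (n(w) = -6 + 3*(-2*w**2) = -6 - 6*w**2)
G(n(k))**2 = (-6 - 6*(-4)**2)**2 = (-6 - 6*16)**2 = (-6 - 96)**2 = (-102)**2 = 10404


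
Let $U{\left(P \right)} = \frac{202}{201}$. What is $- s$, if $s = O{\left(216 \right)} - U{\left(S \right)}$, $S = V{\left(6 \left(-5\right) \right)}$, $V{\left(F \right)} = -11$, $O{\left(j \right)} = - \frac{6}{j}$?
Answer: $\frac{2491}{2412} \approx 1.0328$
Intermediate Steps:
$S = -11$
$U{\left(P \right)} = \frac{202}{201}$ ($U{\left(P \right)} = 202 \cdot \frac{1}{201} = \frac{202}{201}$)
$s = - \frac{2491}{2412}$ ($s = - \frac{6}{216} - \frac{202}{201} = \left(-6\right) \frac{1}{216} - \frac{202}{201} = - \frac{1}{36} - \frac{202}{201} = - \frac{2491}{2412} \approx -1.0328$)
$- s = \left(-1\right) \left(- \frac{2491}{2412}\right) = \frac{2491}{2412}$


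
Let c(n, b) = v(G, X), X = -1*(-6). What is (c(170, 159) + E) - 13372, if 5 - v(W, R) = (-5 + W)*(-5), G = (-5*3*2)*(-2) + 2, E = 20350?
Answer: 7268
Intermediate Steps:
X = 6
G = 62 (G = -15*2*(-2) + 2 = -30*(-2) + 2 = 60 + 2 = 62)
v(W, R) = -20 + 5*W (v(W, R) = 5 - (-5 + W)*(-5) = 5 - (25 - 5*W) = 5 + (-25 + 5*W) = -20 + 5*W)
c(n, b) = 290 (c(n, b) = -20 + 5*62 = -20 + 310 = 290)
(c(170, 159) + E) - 13372 = (290 + 20350) - 13372 = 20640 - 13372 = 7268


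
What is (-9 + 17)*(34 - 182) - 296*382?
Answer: -114256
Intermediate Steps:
(-9 + 17)*(34 - 182) - 296*382 = 8*(-148) - 113072 = -1184 - 113072 = -114256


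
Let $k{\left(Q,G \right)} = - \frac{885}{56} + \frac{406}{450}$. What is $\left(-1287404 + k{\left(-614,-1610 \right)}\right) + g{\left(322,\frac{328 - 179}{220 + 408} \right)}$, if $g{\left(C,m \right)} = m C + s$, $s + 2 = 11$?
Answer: $- \frac{2546603136149}{1978200} \approx -1.2873 \cdot 10^{6}$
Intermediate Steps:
$s = 9$ ($s = -2 + 11 = 9$)
$k{\left(Q,G \right)} = - \frac{187757}{12600}$ ($k{\left(Q,G \right)} = \left(-885\right) \frac{1}{56} + 406 \cdot \frac{1}{450} = - \frac{885}{56} + \frac{203}{225} = - \frac{187757}{12600}$)
$g{\left(C,m \right)} = 9 + C m$ ($g{\left(C,m \right)} = m C + 9 = C m + 9 = 9 + C m$)
$\left(-1287404 + k{\left(-614,-1610 \right)}\right) + g{\left(322,\frac{328 - 179}{220 + 408} \right)} = \left(-1287404 - \frac{187757}{12600}\right) + \left(9 + 322 \frac{328 - 179}{220 + 408}\right) = - \frac{16221478157}{12600} + \left(9 + 322 \cdot \frac{149}{628}\right) = - \frac{16221478157}{12600} + \left(9 + \frac{23989}{314}\right) = - \frac{16221478157}{12600} + \frac{26815}{314} = - \frac{2546603136149}{1978200}$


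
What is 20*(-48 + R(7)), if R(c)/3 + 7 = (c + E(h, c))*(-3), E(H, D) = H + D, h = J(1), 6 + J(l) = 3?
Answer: -3360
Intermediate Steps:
J(l) = -3 (J(l) = -6 + 3 = -3)
h = -3
E(H, D) = D + H
R(c) = 6 - 18*c (R(c) = -21 + 3*((c + (c - 3))*(-3)) = -21 + 3*((c + (-3 + c))*(-3)) = -21 + 3*((-3 + 2*c)*(-3)) = -21 + 3*(9 - 6*c) = -21 + (27 - 18*c) = 6 - 18*c)
20*(-48 + R(7)) = 20*(-48 + (6 - 18*7)) = 20*(-48 + (6 - 126)) = 20*(-48 - 120) = 20*(-168) = -3360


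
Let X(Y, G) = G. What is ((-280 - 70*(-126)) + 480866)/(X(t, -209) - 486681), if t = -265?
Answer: -244703/243445 ≈ -1.0052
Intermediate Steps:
((-280 - 70*(-126)) + 480866)/(X(t, -209) - 486681) = ((-280 - 70*(-126)) + 480866)/(-209 - 486681) = ((-280 + 8820) + 480866)/(-486890) = (8540 + 480866)*(-1/486890) = 489406*(-1/486890) = -244703/243445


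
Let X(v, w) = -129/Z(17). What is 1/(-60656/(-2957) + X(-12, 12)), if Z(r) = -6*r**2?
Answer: 1709146/35186319 ≈ 0.048574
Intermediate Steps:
X(v, w) = 43/578 (X(v, w) = -129/((-6*17**2)) = -129/((-6*289)) = -129/(-1734) = -129*(-1/1734) = 43/578)
1/(-60656/(-2957) + X(-12, 12)) = 1/(-60656/(-2957) + 43/578) = 1/(-60656*(-1/2957) + 43/578) = 1/(60656/2957 + 43/578) = 1/(35186319/1709146) = 1709146/35186319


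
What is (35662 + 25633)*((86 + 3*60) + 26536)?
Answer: 1642828590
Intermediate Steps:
(35662 + 25633)*((86 + 3*60) + 26536) = 61295*((86 + 180) + 26536) = 61295*(266 + 26536) = 61295*26802 = 1642828590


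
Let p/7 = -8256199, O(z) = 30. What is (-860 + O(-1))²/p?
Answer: -688900/57793393 ≈ -0.011920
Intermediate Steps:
p = -57793393 (p = 7*(-8256199) = -57793393)
(-860 + O(-1))²/p = (-860 + 30)²/(-57793393) = (-830)²*(-1/57793393) = 688900*(-1/57793393) = -688900/57793393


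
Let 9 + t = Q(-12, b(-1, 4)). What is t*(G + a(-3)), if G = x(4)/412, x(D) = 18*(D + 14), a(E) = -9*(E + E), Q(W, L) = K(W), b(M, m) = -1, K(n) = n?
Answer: -118503/103 ≈ -1150.5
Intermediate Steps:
Q(W, L) = W
a(E) = -18*E
x(D) = 252 + 18*D (x(D) = 18*(14 + D) = 252 + 18*D)
t = -21 (t = -9 - 12 = -21)
G = 81/103 (G = (252 + 18*4)/412 = (252 + 72)*(1/412) = 324*(1/412) = 81/103 ≈ 0.78641)
t*(G + a(-3)) = -21*(81/103 - 18*(-3)) = -21*(81/103 + 54) = -21*5643/103 = -118503/103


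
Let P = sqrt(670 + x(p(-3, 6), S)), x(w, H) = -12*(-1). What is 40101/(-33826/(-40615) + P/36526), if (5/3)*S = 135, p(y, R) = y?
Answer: 12250259372839238017540/254421581665755521 - 402697545295480225*sqrt(682)/254421581665755521 ≈ 48108.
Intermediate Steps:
S = 81 (S = (3/5)*135 = 81)
x(w, H) = 12
P = sqrt(682) (P = sqrt(670 + 12) = sqrt(682) ≈ 26.115)
40101/(-33826/(-40615) + P/36526) = 40101/(-33826/(-40615) + sqrt(682)/36526) = 40101/(-33826*(-1/40615) + sqrt(682)*(1/36526)) = 40101/(33826/40615 + sqrt(682)/36526)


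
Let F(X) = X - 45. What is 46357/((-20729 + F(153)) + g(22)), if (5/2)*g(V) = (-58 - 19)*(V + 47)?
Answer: -231785/113731 ≈ -2.0380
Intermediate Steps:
g(V) = -7238/5 - 154*V/5 (g(V) = 2*((-58 - 19)*(V + 47))/5 = 2*(-77*(47 + V))/5 = 2*(-3619 - 77*V)/5 = -7238/5 - 154*V/5)
F(X) = -45 + X
46357/((-20729 + F(153)) + g(22)) = 46357/((-20729 + (-45 + 153)) + (-7238/5 - 154/5*22)) = 46357/((-20729 + 108) + (-7238/5 - 3388/5)) = 46357/(-20621 - 10626/5) = 46357/(-113731/5) = 46357*(-5/113731) = -231785/113731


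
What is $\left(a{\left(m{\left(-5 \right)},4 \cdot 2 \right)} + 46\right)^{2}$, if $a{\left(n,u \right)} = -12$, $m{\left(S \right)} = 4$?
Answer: $1156$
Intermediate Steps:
$\left(a{\left(m{\left(-5 \right)},4 \cdot 2 \right)} + 46\right)^{2} = \left(-12 + 46\right)^{2} = 34^{2} = 1156$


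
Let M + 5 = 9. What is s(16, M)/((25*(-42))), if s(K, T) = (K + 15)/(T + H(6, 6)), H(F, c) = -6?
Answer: 31/2100 ≈ 0.014762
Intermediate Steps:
M = 4 (M = -5 + 9 = 4)
s(K, T) = (15 + K)/(-6 + T) (s(K, T) = (K + 15)/(T - 6) = (15 + K)/(-6 + T))
s(16, M)/((25*(-42))) = ((15 + 16)/(-6 + 4))/((25*(-42))) = (31/(-2))/(-1050) = -1/2*31*(-1/1050) = -31/2*(-1/1050) = 31/2100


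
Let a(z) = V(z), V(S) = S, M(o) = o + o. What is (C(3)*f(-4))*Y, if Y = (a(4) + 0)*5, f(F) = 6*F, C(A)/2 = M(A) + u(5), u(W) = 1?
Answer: -6720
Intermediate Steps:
M(o) = 2*o
a(z) = z
C(A) = 2 + 4*A (C(A) = 2*(2*A + 1) = 2*(1 + 2*A) = 2 + 4*A)
Y = 20 (Y = (4 + 0)*5 = 4*5 = 20)
(C(3)*f(-4))*Y = ((2 + 4*3)*(6*(-4)))*20 = ((2 + 12)*(-24))*20 = (14*(-24))*20 = -336*20 = -6720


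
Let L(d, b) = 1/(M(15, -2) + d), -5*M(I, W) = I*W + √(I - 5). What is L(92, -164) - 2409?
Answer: -57837436/24009 + √10/48018 ≈ -2409.0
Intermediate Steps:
M(I, W) = -√(-5 + I)/5 - I*W/5 (M(I, W) = -(I*W + √(I - 5))/5 = -(I*W + √(-5 + I))/5 = -(√(-5 + I) + I*W)/5 = -√(-5 + I)/5 - I*W/5)
L(d, b) = 1/(6 + d - √10/5) (L(d, b) = 1/((-√(-5 + 15)/5 - ⅕*15*(-2)) + d) = 1/((-√10/5 + 6) + d) = 1/((6 - √10/5) + d) = 1/(6 + d - √10/5))
L(92, -164) - 2409 = 5/(30 - √10 + 5*92) - 2409 = 5/(30 - √10 + 460) - 2409 = 5/(490 - √10) - 2409 = -2409 + 5/(490 - √10)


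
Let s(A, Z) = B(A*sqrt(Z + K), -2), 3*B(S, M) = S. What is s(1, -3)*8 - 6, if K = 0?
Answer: -6 + 8*I*sqrt(3)/3 ≈ -6.0 + 4.6188*I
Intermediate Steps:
B(S, M) = S/3
s(A, Z) = A*sqrt(Z)/3 (s(A, Z) = (A*sqrt(Z + 0))/3 = (A*sqrt(Z))/3 = A*sqrt(Z)/3)
s(1, -3)*8 - 6 = ((1/3)*1*sqrt(-3))*8 - 6 = ((1/3)*1*(I*sqrt(3)))*8 - 6 = (I*sqrt(3)/3)*8 - 6 = 8*I*sqrt(3)/3 - 6 = -6 + 8*I*sqrt(3)/3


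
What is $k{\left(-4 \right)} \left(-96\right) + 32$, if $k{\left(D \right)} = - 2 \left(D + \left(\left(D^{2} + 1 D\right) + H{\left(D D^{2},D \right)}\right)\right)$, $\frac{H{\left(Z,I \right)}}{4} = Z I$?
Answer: $198176$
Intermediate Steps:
$H{\left(Z,I \right)} = 4 I Z$ ($H{\left(Z,I \right)} = 4 Z I = 4 I Z$)
$k{\left(D \right)} = - 8 D^{4} - 4 D - 2 D^{2}$ ($k{\left(D \right)} = - 2 \left(D + \left(\left(D^{2} + 1 D\right) + 4 D D D^{2}\right)\right) = - 2 \left(D + \left(\left(D^{2} + D\right) + 4 D D^{3}\right)\right) = - 2 \left(D + \left(\left(D + D^{2}\right) + 4 D^{4}\right)\right) = - 2 \left(D + \left(D + D^{2} + 4 D^{4}\right)\right) = - 2 \left(D^{2} + 2 D + 4 D^{4}\right) = - 8 D^{4} - 4 D - 2 D^{2}$)
$k{\left(-4 \right)} \left(-96\right) + 32 = 2 \left(-4\right) \left(-2 - -4 - 4 \left(-4\right)^{3}\right) \left(-96\right) + 32 = 2 \left(-4\right) \left(-2 + 4 - -256\right) \left(-96\right) + 32 = 2 \left(-4\right) \left(-2 + 4 + 256\right) \left(-96\right) + 32 = 2 \left(-4\right) 258 \left(-96\right) + 32 = \left(-2064\right) \left(-96\right) + 32 = 198144 + 32 = 198176$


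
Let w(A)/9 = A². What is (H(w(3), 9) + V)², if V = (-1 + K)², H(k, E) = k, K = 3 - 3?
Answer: 6724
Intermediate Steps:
K = 0
w(A) = 9*A²
V = 1 (V = (-1 + 0)² = (-1)² = 1)
(H(w(3), 9) + V)² = (9*3² + 1)² = (9*9 + 1)² = (81 + 1)² = 82² = 6724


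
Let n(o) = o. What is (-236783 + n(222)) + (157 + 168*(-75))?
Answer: -249004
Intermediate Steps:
(-236783 + n(222)) + (157 + 168*(-75)) = (-236783 + 222) + (157 + 168*(-75)) = -236561 + (157 - 12600) = -236561 - 12443 = -249004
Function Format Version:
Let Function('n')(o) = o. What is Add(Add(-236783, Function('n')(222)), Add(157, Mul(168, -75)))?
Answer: -249004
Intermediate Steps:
Add(Add(-236783, Function('n')(222)), Add(157, Mul(168, -75))) = Add(Add(-236783, 222), Add(157, Mul(168, -75))) = Add(-236561, Add(157, -12600)) = Add(-236561, -12443) = -249004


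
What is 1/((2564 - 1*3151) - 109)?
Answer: -1/696 ≈ -0.0014368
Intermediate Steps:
1/((2564 - 1*3151) - 109) = 1/((2564 - 3151) - 109) = 1/(-587 - 109) = 1/(-696) = -1/696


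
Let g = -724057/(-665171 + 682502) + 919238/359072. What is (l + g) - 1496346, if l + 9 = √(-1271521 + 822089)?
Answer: -4656088095114343/3111538416 + 2*I*√112358 ≈ -1.4964e+6 + 670.4*I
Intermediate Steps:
l = -9 + 2*I*√112358 (l = -9 + √(-1271521 + 822089) = -9 + √(-449432) = -9 + 2*I*√112358 ≈ -9.0 + 670.4*I)
g = -122028640663/3111538416 (g = -724057/17331 + 919238*(1/359072) = -724057*1/17331 + 459619/179536 = -724057/17331 + 459619/179536 = -122028640663/3111538416 ≈ -39.218)
(l + g) - 1496346 = ((-9 + 2*I*√112358) - 122028640663/3111538416) - 1496346 = (-150032486407/3111538416 + 2*I*√112358) - 1496346 = -4656088095114343/3111538416 + 2*I*√112358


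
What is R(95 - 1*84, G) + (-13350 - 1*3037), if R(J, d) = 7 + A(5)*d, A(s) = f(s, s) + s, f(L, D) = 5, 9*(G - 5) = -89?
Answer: -147860/9 ≈ -16429.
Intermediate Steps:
G = -44/9 (G = 5 + (⅑)*(-89) = 5 - 89/9 = -44/9 ≈ -4.8889)
A(s) = 5 + s
R(J, d) = 7 + 10*d (R(J, d) = 7 + (5 + 5)*d = 7 + 10*d)
R(95 - 1*84, G) + (-13350 - 1*3037) = (7 + 10*(-44/9)) + (-13350 - 1*3037) = (7 - 440/9) + (-13350 - 3037) = -377/9 - 16387 = -147860/9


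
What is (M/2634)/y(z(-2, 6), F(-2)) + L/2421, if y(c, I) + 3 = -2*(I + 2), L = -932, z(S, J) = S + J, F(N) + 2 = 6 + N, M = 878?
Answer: -11059/26631 ≈ -0.41527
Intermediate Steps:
F(N) = 4 + N (F(N) = -2 + (6 + N) = 4 + N)
z(S, J) = J + S
y(c, I) = -7 - 2*I (y(c, I) = -3 - 2*(I + 2) = -3 - 2*(2 + I) = -3 + (-4 - 2*I) = -7 - 2*I)
(M/2634)/y(z(-2, 6), F(-2)) + L/2421 = (878/2634)/(-7 - 2*(4 - 2)) - 932/2421 = (878*(1/2634))/(-7 - 2*2) - 932*1/2421 = 1/(3*(-7 - 4)) - 932/2421 = (⅓)/(-11) - 932/2421 = (⅓)*(-1/11) - 932/2421 = -1/33 - 932/2421 = -11059/26631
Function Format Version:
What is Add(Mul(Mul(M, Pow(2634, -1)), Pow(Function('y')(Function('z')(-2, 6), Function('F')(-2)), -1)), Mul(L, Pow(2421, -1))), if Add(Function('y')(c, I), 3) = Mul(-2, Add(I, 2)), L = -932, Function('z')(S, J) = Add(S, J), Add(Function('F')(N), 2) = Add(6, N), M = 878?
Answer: Rational(-11059, 26631) ≈ -0.41527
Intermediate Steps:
Function('F')(N) = Add(4, N) (Function('F')(N) = Add(-2, Add(6, N)) = Add(4, N))
Function('z')(S, J) = Add(J, S)
Function('y')(c, I) = Add(-7, Mul(-2, I)) (Function('y')(c, I) = Add(-3, Mul(-2, Add(I, 2))) = Add(-3, Mul(-2, Add(2, I))) = Add(-3, Add(-4, Mul(-2, I))) = Add(-7, Mul(-2, I)))
Add(Mul(Mul(M, Pow(2634, -1)), Pow(Function('y')(Function('z')(-2, 6), Function('F')(-2)), -1)), Mul(L, Pow(2421, -1))) = Add(Mul(Mul(878, Pow(2634, -1)), Pow(Add(-7, Mul(-2, Add(4, -2))), -1)), Mul(-932, Pow(2421, -1))) = Add(Mul(Mul(878, Rational(1, 2634)), Pow(Add(-7, Mul(-2, 2)), -1)), Mul(-932, Rational(1, 2421))) = Add(Mul(Rational(1, 3), Pow(Add(-7, -4), -1)), Rational(-932, 2421)) = Add(Mul(Rational(1, 3), Pow(-11, -1)), Rational(-932, 2421)) = Add(Mul(Rational(1, 3), Rational(-1, 11)), Rational(-932, 2421)) = Add(Rational(-1, 33), Rational(-932, 2421)) = Rational(-11059, 26631)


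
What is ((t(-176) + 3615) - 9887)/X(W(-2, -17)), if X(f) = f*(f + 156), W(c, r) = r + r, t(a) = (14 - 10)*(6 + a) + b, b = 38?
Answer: 3457/2074 ≈ 1.6668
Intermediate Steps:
t(a) = 62 + 4*a (t(a) = (14 - 10)*(6 + a) + 38 = 4*(6 + a) + 38 = (24 + 4*a) + 38 = 62 + 4*a)
W(c, r) = 2*r
X(f) = f*(156 + f)
((t(-176) + 3615) - 9887)/X(W(-2, -17)) = (((62 + 4*(-176)) + 3615) - 9887)/(((2*(-17))*(156 + 2*(-17)))) = (((62 - 704) + 3615) - 9887)/((-34*(156 - 34))) = ((-642 + 3615) - 9887)/((-34*122)) = (2973 - 9887)/(-4148) = -6914*(-1/4148) = 3457/2074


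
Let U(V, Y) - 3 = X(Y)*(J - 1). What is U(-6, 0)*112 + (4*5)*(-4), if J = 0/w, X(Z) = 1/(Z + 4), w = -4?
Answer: 228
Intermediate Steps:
X(Z) = 1/(4 + Z)
J = 0 (J = 0/(-4) = 0*(-¼) = 0)
U(V, Y) = 3 - 1/(4 + Y) (U(V, Y) = 3 + (0 - 1)/(4 + Y) = 3 - 1/(4 + Y))
U(-6, 0)*112 + (4*5)*(-4) = ((11 + 3*0)/(4 + 0))*112 + (4*5)*(-4) = ((11 + 0)/4)*112 + 20*(-4) = ((¼)*11)*112 - 80 = (11/4)*112 - 80 = 308 - 80 = 228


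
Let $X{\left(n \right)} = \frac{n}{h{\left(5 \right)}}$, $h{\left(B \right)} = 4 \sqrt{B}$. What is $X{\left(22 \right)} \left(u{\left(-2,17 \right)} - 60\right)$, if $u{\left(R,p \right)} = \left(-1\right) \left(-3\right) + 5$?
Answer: $- \frac{286 \sqrt{5}}{5} \approx -127.9$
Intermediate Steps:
$u{\left(R,p \right)} = 8$ ($u{\left(R,p \right)} = 3 + 5 = 8$)
$X{\left(n \right)} = \frac{n \sqrt{5}}{20}$ ($X{\left(n \right)} = \frac{n}{4 \sqrt{5}} = n \frac{\sqrt{5}}{20} = \frac{n \sqrt{5}}{20}$)
$X{\left(22 \right)} \left(u{\left(-2,17 \right)} - 60\right) = \frac{1}{20} \cdot 22 \sqrt{5} \left(8 - 60\right) = \frac{11 \sqrt{5}}{10} \left(-52\right) = - \frac{286 \sqrt{5}}{5}$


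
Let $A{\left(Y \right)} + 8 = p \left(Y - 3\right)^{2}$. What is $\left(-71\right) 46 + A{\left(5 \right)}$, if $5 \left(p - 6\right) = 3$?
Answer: $- \frac{16238}{5} \approx -3247.6$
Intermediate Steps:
$p = \frac{33}{5}$ ($p = 6 + \frac{1}{5} \cdot 3 = 6 + \frac{3}{5} = \frac{33}{5} \approx 6.6$)
$A{\left(Y \right)} = -8 + \frac{33 \left(-3 + Y\right)^{2}}{5}$ ($A{\left(Y \right)} = -8 + \frac{33 \left(Y - 3\right)^{2}}{5} = -8 + \frac{33 \left(-3 + Y\right)^{2}}{5}$)
$\left(-71\right) 46 + A{\left(5 \right)} = \left(-71\right) 46 - \left(8 - \frac{33 \left(-3 + 5\right)^{2}}{5}\right) = -3266 - \left(8 - \frac{33 \cdot 2^{2}}{5}\right) = -3266 + \left(-8 + \frac{33}{5} \cdot 4\right) = -3266 + \left(-8 + \frac{132}{5}\right) = -3266 + \frac{92}{5} = - \frac{16238}{5}$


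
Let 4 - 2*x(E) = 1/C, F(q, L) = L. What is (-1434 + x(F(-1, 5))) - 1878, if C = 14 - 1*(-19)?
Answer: -218461/66 ≈ -3310.0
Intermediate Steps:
C = 33 (C = 14 + 19 = 33)
x(E) = 131/66 (x(E) = 2 - ½/33 = 2 - ½*1/33 = 2 - 1/66 = 131/66)
(-1434 + x(F(-1, 5))) - 1878 = (-1434 + 131/66) - 1878 = -94513/66 - 1878 = -218461/66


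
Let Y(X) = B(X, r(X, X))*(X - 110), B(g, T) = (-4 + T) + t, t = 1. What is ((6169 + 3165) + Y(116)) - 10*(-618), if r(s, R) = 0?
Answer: 15496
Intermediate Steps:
B(g, T) = -3 + T (B(g, T) = (-4 + T) + 1 = -3 + T)
Y(X) = 330 - 3*X (Y(X) = (-3 + 0)*(X - 110) = -3*(-110 + X) = 330 - 3*X)
((6169 + 3165) + Y(116)) - 10*(-618) = ((6169 + 3165) + (330 - 3*116)) - 10*(-618) = (9334 + (330 - 348)) + 6180 = (9334 - 18) + 6180 = 9316 + 6180 = 15496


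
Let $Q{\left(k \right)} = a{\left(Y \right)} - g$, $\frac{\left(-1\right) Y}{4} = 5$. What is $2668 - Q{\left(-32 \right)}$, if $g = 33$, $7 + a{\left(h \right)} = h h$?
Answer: $2308$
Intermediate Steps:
$Y = -20$ ($Y = \left(-4\right) 5 = -20$)
$a{\left(h \right)} = -7 + h^{2}$ ($a{\left(h \right)} = -7 + h h = -7 + h^{2}$)
$Q{\left(k \right)} = 360$ ($Q{\left(k \right)} = \left(-7 + \left(-20\right)^{2}\right) - 33 = \left(-7 + 400\right) - 33 = 393 - 33 = 360$)
$2668 - Q{\left(-32 \right)} = 2668 - 360 = 2308$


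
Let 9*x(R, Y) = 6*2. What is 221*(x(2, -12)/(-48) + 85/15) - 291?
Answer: 34387/36 ≈ 955.19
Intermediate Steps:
x(R, Y) = 4/3 (x(R, Y) = (6*2)/9 = (⅑)*12 = 4/3)
221*(x(2, -12)/(-48) + 85/15) - 291 = 221*((4/3)/(-48) + 85/15) - 291 = 221*((4/3)*(-1/48) + 85*(1/15)) - 291 = 221*(-1/36 + 17/3) - 291 = 221*(203/36) - 291 = 44863/36 - 291 = 34387/36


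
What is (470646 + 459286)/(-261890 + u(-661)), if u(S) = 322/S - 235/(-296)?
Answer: -181946775392/51240289817 ≈ -3.5509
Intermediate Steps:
u(S) = 235/296 + 322/S (u(S) = 322/S - 235*(-1/296) = 322/S + 235/296 = 235/296 + 322/S)
(470646 + 459286)/(-261890 + u(-661)) = (470646 + 459286)/(-261890 + (235/296 + 322/(-661))) = 929932/(-261890 + (235/296 + 322*(-1/661))) = 929932/(-261890 + (235/296 - 322/661)) = 929932/(-261890 + 60023/195656) = 929932/(-51240289817/195656) = 929932*(-195656/51240289817) = -181946775392/51240289817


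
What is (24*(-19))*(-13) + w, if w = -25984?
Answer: -20056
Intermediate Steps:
(24*(-19))*(-13) + w = (24*(-19))*(-13) - 25984 = -456*(-13) - 25984 = 5928 - 25984 = -20056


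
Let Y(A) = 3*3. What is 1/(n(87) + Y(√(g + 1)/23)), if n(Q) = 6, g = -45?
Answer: 1/15 ≈ 0.066667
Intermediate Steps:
Y(A) = 9
1/(n(87) + Y(√(g + 1)/23)) = 1/(6 + 9) = 1/15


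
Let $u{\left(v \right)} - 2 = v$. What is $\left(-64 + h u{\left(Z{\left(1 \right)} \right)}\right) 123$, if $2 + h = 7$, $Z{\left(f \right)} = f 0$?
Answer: $-6642$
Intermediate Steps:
$Z{\left(f \right)} = 0$
$h = 5$ ($h = -2 + 7 = 5$)
$u{\left(v \right)} = 2 + v$
$\left(-64 + h u{\left(Z{\left(1 \right)} \right)}\right) 123 = \left(-64 + 5 \left(2 + 0\right)\right) 123 = \left(-64 + 5 \cdot 2\right) 123 = \left(-64 + 10\right) 123 = \left(-54\right) 123 = -6642$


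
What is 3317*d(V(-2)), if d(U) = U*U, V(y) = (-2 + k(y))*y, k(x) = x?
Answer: 212288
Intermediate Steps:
V(y) = y*(-2 + y) (V(y) = (-2 + y)*y = y*(-2 + y))
d(U) = U²
3317*d(V(-2)) = 3317*(-2*(-2 - 2))² = 3317*(-2*(-4))² = 3317*8² = 3317*64 = 212288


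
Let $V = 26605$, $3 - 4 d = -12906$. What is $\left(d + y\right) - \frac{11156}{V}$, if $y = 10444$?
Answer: $\frac{1454849801}{106420} \approx 13671.0$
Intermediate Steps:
$d = \frac{12909}{4}$ ($d = \frac{3}{4} - - \frac{6453}{2} = \frac{3}{4} + \frac{6453}{2} = \frac{12909}{4} \approx 3227.3$)
$\left(d + y\right) - \frac{11156}{V} = \left(\frac{12909}{4} + 10444\right) - \frac{11156}{26605} = \frac{54685}{4} - \frac{11156}{26605} = \frac{1454849801}{106420}$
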